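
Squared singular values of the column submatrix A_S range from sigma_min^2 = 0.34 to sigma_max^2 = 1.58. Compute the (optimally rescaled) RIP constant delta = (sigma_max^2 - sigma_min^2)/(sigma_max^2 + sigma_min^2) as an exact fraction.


lambda_max - lambda_min = 1.58 - 0.34 = 1.24.
lambda_max + lambda_min = 1.58 + 0.34 = 1.92.
delta = 1.24/1.92 = 124/192 = 31/48.

31/48


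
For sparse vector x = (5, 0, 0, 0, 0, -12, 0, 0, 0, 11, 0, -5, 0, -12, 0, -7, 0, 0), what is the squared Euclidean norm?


Non-zero entries: [(0, 5), (5, -12), (9, 11), (11, -5), (13, -12), (15, -7)]
Squares: [25, 144, 121, 25, 144, 49]
||x||_2^2 = sum = 508.

508


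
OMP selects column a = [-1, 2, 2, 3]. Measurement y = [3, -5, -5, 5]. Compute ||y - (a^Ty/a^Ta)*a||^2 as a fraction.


a^T a = 18.
a^T y = -8.
coeff = -8/18 = -4/9.
||r||^2 = 724/9.

724/9


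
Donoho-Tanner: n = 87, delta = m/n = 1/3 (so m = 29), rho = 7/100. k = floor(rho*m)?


m = 1/3*87 = 29.
rho = 7/100.
rho*m = 7/100*29 = 2.03.
k = floor(2.03) = 2.

2


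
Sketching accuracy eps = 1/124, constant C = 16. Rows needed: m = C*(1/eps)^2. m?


1/eps = 124.
(1/eps)^2 = 15376.
m = 16*15376 = 246016.

246016


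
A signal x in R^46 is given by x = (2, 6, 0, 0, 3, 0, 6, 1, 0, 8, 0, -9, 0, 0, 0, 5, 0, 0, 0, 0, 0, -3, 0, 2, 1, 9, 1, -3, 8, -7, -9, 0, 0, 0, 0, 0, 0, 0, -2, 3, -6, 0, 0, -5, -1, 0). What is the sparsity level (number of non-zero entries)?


Non-zero positions: [0, 1, 4, 6, 7, 9, 11, 15, 21, 23, 24, 25, 26, 27, 28, 29, 30, 38, 39, 40, 43, 44].
Sparsity = 22.

22


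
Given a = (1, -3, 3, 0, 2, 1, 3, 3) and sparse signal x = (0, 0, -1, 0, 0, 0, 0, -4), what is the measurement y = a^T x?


Non-zero terms: ['3*-1', '3*-4']
Products: [-3, -12]
y = sum = -15.

-15


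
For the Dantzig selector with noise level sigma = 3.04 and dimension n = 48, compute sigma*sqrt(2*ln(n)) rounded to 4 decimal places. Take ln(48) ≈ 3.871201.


ln(48) ≈ 3.871201.
2*ln(n) ≈ 7.742402.
sqrt(2*ln(n)) ≈ sqrt(7.742402) ≈ 2.782517.
threshold ≈ 3.04*2.782517 = 8.45885168 ≈ 8.4589.

8.4589


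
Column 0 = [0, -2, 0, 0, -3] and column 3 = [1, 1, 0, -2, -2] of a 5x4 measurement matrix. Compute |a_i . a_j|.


Inner product: 0*1 + -2*1 + 0*0 + 0*-2 + -3*-2
Products: [0, -2, 0, 0, 6]
Sum = 4.
|dot| = 4.

4


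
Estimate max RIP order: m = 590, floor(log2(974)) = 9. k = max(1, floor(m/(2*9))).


floor(log2(974)) = 9.
2*9 = 18.
m/(2*floor(log2(n))) = 590/18 ≈ 32.7778.
floor = 32.
k = max(1, 32) = 32.

32


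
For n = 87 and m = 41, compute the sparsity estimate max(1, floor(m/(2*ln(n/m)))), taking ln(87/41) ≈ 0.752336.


n/m = 87/41.
ln(n/m) ≈ 0.752336.
2*ln(n/m) ≈ 1.504672.
m/(2*ln(n/m)) ≈ 41/1.504672 ≈ 27.2485.
floor = 27.
k_max = max(1, 27) = 27.

27


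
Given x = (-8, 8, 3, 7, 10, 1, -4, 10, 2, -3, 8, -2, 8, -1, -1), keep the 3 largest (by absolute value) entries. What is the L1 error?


Sorted |x_i| descending: [10, 10, 8, 8, 8, 8, 7, 4, 3, 3, 2, 2, 1, 1, 1]
Keep top 3: [10, 10, 8]
Tail entries: [8, 8, 8, 7, 4, 3, 3, 2, 2, 1, 1, 1]
L1 error = sum of tail = 48.

48


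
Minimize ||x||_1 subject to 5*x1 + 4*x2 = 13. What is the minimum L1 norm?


Axis intercepts:
  x1 = 13/5, x2 = 0: L1 = 13/5
  x1 = 0, x2 = 13/4: L1 = 13/4
x* = (13/5, 0)
||x*||_1 = 13/5.

13/5


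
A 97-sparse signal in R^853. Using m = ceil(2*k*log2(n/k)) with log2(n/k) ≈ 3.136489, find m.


log2(n/k) = log2(853/97) ≈ 3.136489.
2*k*log2(n/k) ≈ 2*97*3.136489 = 608.478866.
m = ceil(608.478866) = 609.

609


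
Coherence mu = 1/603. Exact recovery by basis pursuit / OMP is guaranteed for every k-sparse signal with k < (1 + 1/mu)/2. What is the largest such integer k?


1/mu = 603.
1 + 1/mu = 604.
(1 + 1/mu)/2 = 302 is an integer and the inequality is strict, so k_max = 302 - 1 = 301.

301


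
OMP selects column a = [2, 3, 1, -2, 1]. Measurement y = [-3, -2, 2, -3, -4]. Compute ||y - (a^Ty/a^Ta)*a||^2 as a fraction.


a^T a = 19.
a^T y = -8.
coeff = -8/19 = -8/19.
||r||^2 = 734/19.

734/19


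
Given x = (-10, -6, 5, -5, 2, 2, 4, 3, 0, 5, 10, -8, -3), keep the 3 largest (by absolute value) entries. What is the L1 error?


Sorted |x_i| descending: [10, 10, 8, 6, 5, 5, 5, 4, 3, 3, 2, 2, 0]
Keep top 3: [10, 10, 8]
Tail entries: [6, 5, 5, 5, 4, 3, 3, 2, 2, 0]
L1 error = sum of tail = 35.

35


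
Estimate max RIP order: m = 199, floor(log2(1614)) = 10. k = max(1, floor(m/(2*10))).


floor(log2(1614)) = 10.
2*10 = 20.
m/(2*floor(log2(n))) = 199/20 ≈ 9.95.
floor = 9.
k = max(1, 9) = 9.

9


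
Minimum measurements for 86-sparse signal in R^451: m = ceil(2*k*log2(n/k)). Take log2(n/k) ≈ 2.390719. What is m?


log2(n/k) = log2(451/86) ≈ 2.390719.
2*k*log2(n/k) ≈ 2*86*2.390719 = 411.203668.
m = ceil(411.203668) = 412.

412


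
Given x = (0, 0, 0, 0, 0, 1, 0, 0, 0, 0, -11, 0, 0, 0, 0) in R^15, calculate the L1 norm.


Non-zero entries: [(5, 1), (10, -11)]
Absolute values: [1, 11]
||x||_1 = sum = 12.

12


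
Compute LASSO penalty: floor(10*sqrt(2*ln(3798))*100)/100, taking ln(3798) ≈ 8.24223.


ln(3798) ≈ 8.24223.
2*ln(n) ≈ 16.48446.
sqrt(2*ln(n)) ≈ sqrt(16.48446) ≈ 4.060106.
lambda ≈ 10*4.060106 = 40.60106.
floor(lambda*100)/100 = 40.60.

40.60


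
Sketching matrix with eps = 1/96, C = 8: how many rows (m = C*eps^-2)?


1/eps = 96.
(1/eps)^2 = 9216.
m = 8*9216 = 73728.

73728


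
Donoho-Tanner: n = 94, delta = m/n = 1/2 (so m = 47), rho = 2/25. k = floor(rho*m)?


m = 1/2*94 = 47.
rho = 2/25.
rho*m = 2/25*47 = 3.76.
k = floor(3.76) = 3.

3


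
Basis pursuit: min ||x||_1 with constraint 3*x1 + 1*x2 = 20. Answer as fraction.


Axis intercepts:
  x1 = 20/3, x2 = 0: L1 = 20/3
  x1 = 0, x2 = 20: L1 = 20
x* = (20/3, 0)
||x*||_1 = 20/3.

20/3


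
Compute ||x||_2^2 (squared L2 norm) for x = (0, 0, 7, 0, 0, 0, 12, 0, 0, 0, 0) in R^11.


Non-zero entries: [(2, 7), (6, 12)]
Squares: [49, 144]
||x||_2^2 = sum = 193.

193


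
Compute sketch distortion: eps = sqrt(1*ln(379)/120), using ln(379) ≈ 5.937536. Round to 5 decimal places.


ln(379) ≈ 5.937536.
1*ln(N)/m ≈ 1*5.937536/120 ≈ 0.04947947.
eps = sqrt(0.04947947) ≈ 0.2224398 ≈ 0.22244.

0.22244


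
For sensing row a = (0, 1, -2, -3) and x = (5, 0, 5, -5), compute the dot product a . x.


Non-zero terms: ['0*5', '-2*5', '-3*-5']
Products: [0, -10, 15]
y = sum = 5.

5


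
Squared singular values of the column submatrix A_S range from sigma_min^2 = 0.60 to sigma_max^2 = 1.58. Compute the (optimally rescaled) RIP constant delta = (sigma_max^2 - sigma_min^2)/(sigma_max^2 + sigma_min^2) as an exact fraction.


lambda_max - lambda_min = 1.58 - 0.60 = 0.98.
lambda_max + lambda_min = 1.58 + 0.60 = 2.18.
delta = 0.98/2.18 = 98/218 = 49/109.

49/109


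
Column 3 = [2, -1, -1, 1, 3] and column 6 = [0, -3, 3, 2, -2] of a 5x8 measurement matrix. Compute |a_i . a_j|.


Inner product: 2*0 + -1*-3 + -1*3 + 1*2 + 3*-2
Products: [0, 3, -3, 2, -6]
Sum = -4.
|dot| = 4.

4


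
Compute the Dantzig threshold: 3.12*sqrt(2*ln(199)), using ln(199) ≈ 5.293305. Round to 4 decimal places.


ln(199) ≈ 5.293305.
2*ln(n) ≈ 10.58661.
sqrt(2*ln(n)) ≈ sqrt(10.58661) ≈ 3.253707.
threshold ≈ 3.12*3.253707 = 10.15156584 ≈ 10.1516.

10.1516


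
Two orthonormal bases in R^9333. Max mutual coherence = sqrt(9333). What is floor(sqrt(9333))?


96^2 = 9216 <= 9333 < 9409 = 97^2, so 96 <= sqrt(9333) < 97.
floor(sqrt(9333)) = 96.

96


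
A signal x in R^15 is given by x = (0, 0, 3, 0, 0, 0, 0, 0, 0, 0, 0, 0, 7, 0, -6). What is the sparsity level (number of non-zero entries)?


Non-zero positions: [2, 12, 14].
Sparsity = 3.

3


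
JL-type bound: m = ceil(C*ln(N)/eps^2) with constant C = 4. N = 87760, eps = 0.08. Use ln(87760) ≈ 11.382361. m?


ln(87760) ≈ 11.382361.
eps^2 = 0.08^2 = 0.0064.
C*ln(N)/eps^2 ≈ 4*11.382361/0.0064 ≈ 7113.9756.
m = ceil(7113.9756) = 7114.

7114


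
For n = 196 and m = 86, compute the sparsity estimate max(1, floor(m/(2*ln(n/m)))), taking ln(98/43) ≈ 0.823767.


n/m = 196/86 = 98/43.
ln(n/m) ≈ 0.823767.
2*ln(n/m) ≈ 1.647534.
m/(2*ln(n/m)) ≈ 86/1.647534 ≈ 52.1992.
floor = 52.
k_max = max(1, 52) = 52.

52


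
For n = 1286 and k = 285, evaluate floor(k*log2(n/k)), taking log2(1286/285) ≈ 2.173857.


log2(n/k) = log2(1286/285) ≈ 2.173857.
k*log2(n/k) ≈ 285*2.173857 = 619.549245.
floor(619.549245) = 619.

619


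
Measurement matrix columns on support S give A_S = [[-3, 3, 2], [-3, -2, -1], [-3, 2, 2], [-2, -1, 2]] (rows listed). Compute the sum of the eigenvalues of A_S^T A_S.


Sum of eigenvalues of A_S^T A_S = trace(A_S^T A_S) = sum of squared column norms of A_S.
A_S^T A_S diagonal: [31, 18, 13].
trace = 31 + 18 + 13 = 62.

62


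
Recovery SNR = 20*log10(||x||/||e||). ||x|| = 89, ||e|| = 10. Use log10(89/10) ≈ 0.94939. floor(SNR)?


||x||/||e|| = 89/10.
log10(89/10) ≈ 0.94939.
20*log10(||x||/||e||) ≈ 20*0.94939 = 18.9878.
floor(18.9878) = 18.

18


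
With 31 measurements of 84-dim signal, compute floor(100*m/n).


100*m/n = 100*31/84 ≈ 36.9048.
floor = 36.

36


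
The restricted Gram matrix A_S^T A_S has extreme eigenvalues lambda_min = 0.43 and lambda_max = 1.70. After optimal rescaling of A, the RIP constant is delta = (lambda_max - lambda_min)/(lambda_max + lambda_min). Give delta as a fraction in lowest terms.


lambda_max - lambda_min = 1.70 - 0.43 = 1.27.
lambda_max + lambda_min = 1.70 + 0.43 = 2.13.
delta = 1.27/2.13 = 127/213.

127/213


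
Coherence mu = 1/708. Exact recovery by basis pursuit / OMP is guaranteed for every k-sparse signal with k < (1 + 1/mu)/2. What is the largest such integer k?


1/mu = 708.
1 + 1/mu = 709.
(1 + 1/mu)/2 = 354.5 is not an integer, so k_max = floor(354.5) = 354.

354


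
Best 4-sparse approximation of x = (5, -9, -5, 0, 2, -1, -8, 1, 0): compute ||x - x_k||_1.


Sorted |x_i| descending: [9, 8, 5, 5, 2, 1, 1, 0, 0]
Keep top 4: [9, 8, 5, 5]
Tail entries: [2, 1, 1, 0, 0]
L1 error = sum of tail = 4.

4


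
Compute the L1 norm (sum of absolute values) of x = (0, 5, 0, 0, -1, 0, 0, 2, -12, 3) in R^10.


Non-zero entries: [(1, 5), (4, -1), (7, 2), (8, -12), (9, 3)]
Absolute values: [5, 1, 2, 12, 3]
||x||_1 = sum = 23.

23


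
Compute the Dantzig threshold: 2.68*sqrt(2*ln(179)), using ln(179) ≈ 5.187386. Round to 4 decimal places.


ln(179) ≈ 5.187386.
2*ln(n) ≈ 10.374772.
sqrt(2*ln(n)) ≈ sqrt(10.374772) ≈ 3.220989.
threshold ≈ 2.68*3.220989 = 8.63225052 ≈ 8.6323.

8.6323


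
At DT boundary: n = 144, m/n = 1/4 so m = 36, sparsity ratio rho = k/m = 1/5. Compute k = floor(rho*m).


m = 1/4*144 = 36.
rho = 1/5.
rho*m = 1/5*36 = 7.2.
k = floor(7.2) = 7.

7


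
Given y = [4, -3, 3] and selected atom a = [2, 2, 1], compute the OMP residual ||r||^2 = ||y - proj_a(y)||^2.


a^T a = 9.
a^T y = 5.
coeff = 5/9 = 5/9.
||r||^2 = 281/9.

281/9


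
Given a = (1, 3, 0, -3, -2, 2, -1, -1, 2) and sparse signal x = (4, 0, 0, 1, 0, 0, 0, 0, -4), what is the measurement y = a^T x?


Non-zero terms: ['1*4', '-3*1', '2*-4']
Products: [4, -3, -8]
y = sum = -7.

-7


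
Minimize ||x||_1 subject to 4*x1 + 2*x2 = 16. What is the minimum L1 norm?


Axis intercepts:
  x1 = 4, x2 = 0: L1 = 4
  x1 = 0, x2 = 8: L1 = 8
x* = (4, 0)
||x*||_1 = 4.

4


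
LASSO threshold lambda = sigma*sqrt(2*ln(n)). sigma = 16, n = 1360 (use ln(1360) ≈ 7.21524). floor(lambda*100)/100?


ln(1360) ≈ 7.21524.
2*ln(n) ≈ 14.43048.
sqrt(2*ln(n)) ≈ sqrt(14.43048) ≈ 3.798747.
lambda ≈ 16*3.798747 = 60.779952.
floor(lambda*100)/100 = 60.77.

60.77


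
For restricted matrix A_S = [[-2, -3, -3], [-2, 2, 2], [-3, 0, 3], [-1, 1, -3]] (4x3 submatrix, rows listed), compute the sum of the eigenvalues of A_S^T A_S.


Sum of eigenvalues of A_S^T A_S = trace(A_S^T A_S) = sum of squared column norms of A_S.
A_S^T A_S diagonal: [18, 14, 31].
trace = 18 + 14 + 31 = 63.

63


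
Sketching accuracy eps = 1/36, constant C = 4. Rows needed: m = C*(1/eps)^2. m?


1/eps = 36.
(1/eps)^2 = 1296.
m = 4*1296 = 5184.

5184


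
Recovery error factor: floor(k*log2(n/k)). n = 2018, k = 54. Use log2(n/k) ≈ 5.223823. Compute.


log2(n/k) = log2(2018/54) ≈ 5.223823.
k*log2(n/k) ≈ 54*5.223823 = 282.086442.
floor(282.086442) = 282.

282


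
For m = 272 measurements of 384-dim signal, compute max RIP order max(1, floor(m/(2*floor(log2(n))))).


floor(log2(384)) = 8.
2*8 = 16.
m/(2*floor(log2(n))) = 272/16 ≈ 17.0.
floor = 17.
k = max(1, 17) = 17.

17


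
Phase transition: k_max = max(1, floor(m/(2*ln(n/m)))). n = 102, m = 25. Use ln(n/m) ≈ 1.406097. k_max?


n/m = 102/25.
ln(n/m) ≈ 1.406097.
2*ln(n/m) ≈ 2.812194.
m/(2*ln(n/m)) ≈ 25/2.812194 ≈ 8.8899.
floor = 8.
k_max = max(1, 8) = 8.

8


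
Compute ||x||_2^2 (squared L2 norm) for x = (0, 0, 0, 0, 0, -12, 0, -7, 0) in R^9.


Non-zero entries: [(5, -12), (7, -7)]
Squares: [144, 49]
||x||_2^2 = sum = 193.

193


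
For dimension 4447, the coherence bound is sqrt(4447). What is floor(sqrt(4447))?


66^2 = 4356 <= 4447 < 4489 = 67^2, so 66 <= sqrt(4447) < 67.
floor(sqrt(4447)) = 66.

66


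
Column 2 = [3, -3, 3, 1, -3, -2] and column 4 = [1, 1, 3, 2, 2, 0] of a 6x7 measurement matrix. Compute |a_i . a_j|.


Inner product: 3*1 + -3*1 + 3*3 + 1*2 + -3*2 + -2*0
Products: [3, -3, 9, 2, -6, 0]
Sum = 5.
|dot| = 5.

5


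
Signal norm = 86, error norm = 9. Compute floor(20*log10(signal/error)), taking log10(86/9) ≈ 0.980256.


||x||/||e|| = 86/9.
log10(86/9) ≈ 0.980256.
20*log10(||x||/||e||) ≈ 20*0.980256 = 19.60512.
floor(19.60512) = 19.

19


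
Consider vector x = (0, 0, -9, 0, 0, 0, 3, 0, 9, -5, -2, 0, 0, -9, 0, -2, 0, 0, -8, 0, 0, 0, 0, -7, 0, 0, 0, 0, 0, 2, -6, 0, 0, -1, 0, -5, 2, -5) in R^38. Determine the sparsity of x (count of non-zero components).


Non-zero positions: [2, 6, 8, 9, 10, 13, 15, 18, 23, 29, 30, 33, 35, 36, 37].
Sparsity = 15.

15


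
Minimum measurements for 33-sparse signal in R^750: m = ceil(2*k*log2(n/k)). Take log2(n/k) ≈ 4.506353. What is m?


log2(n/k) = log2(750/33) ≈ 4.506353.
2*k*log2(n/k) ≈ 2*33*4.506353 = 297.419298.
m = ceil(297.419298) = 298.

298


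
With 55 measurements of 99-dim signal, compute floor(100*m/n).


100*m/n = 100*55/99 ≈ 55.5556.
floor = 55.

55


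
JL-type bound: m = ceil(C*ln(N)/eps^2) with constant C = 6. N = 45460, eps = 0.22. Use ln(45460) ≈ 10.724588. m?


ln(45460) ≈ 10.724588.
eps^2 = 0.22^2 = 0.0484.
C*ln(N)/eps^2 ≈ 6*10.724588/0.0484 ≈ 1329.4944.
m = ceil(1329.4944) = 1330.

1330


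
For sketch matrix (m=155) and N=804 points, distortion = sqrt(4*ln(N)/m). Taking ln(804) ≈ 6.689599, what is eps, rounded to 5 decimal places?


ln(804) ≈ 6.689599.
4*ln(N)/m ≈ 4*6.689599/155 ≈ 0.17263481.
eps = sqrt(0.17263481) ≈ 0.4154935 ≈ 0.41549.

0.41549


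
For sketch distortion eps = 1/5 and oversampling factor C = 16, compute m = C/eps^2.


1/eps = 5.
(1/eps)^2 = 25.
m = 16*25 = 400.

400


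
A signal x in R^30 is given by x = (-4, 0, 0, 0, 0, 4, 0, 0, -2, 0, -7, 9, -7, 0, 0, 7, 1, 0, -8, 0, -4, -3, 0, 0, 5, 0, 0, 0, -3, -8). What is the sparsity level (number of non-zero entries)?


Non-zero positions: [0, 5, 8, 10, 11, 12, 15, 16, 18, 20, 21, 24, 28, 29].
Sparsity = 14.

14


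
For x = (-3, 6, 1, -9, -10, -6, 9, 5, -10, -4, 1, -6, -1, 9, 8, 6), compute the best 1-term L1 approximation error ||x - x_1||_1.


Sorted |x_i| descending: [10, 10, 9, 9, 9, 8, 6, 6, 6, 6, 5, 4, 3, 1, 1, 1]
Keep top 1: [10]
Tail entries: [10, 9, 9, 9, 8, 6, 6, 6, 6, 5, 4, 3, 1, 1, 1]
L1 error = sum of tail = 84.

84


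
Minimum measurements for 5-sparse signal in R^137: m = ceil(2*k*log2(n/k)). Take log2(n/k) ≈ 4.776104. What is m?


log2(n/k) = log2(137/5) ≈ 4.776104.
2*k*log2(n/k) ≈ 2*5*4.776104 = 47.76104.
m = ceil(47.76104) = 48.

48


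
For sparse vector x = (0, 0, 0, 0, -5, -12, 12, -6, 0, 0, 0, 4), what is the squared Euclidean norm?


Non-zero entries: [(4, -5), (5, -12), (6, 12), (7, -6), (11, 4)]
Squares: [25, 144, 144, 36, 16]
||x||_2^2 = sum = 365.

365


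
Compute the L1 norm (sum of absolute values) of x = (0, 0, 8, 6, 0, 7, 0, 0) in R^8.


Non-zero entries: [(2, 8), (3, 6), (5, 7)]
Absolute values: [8, 6, 7]
||x||_1 = sum = 21.

21


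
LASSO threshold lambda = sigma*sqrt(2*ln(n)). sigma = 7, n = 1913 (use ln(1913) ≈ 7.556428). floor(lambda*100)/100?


ln(1913) ≈ 7.556428.
2*ln(n) ≈ 15.112856.
sqrt(2*ln(n)) ≈ sqrt(15.112856) ≈ 3.887526.
lambda ≈ 7*3.887526 = 27.212682.
floor(lambda*100)/100 = 27.21.

27.21


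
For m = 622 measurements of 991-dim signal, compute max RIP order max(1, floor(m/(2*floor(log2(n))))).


floor(log2(991)) = 9.
2*9 = 18.
m/(2*floor(log2(n))) = 622/18 ≈ 34.5556.
floor = 34.
k = max(1, 34) = 34.

34


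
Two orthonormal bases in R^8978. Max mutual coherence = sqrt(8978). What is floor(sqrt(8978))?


94^2 = 8836 <= 8978 < 9025 = 95^2, so 94 <= sqrt(8978) < 95.
floor(sqrt(8978)) = 94.

94


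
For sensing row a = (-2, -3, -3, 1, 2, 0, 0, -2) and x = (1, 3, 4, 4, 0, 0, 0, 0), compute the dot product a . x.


Non-zero terms: ['-2*1', '-3*3', '-3*4', '1*4']
Products: [-2, -9, -12, 4]
y = sum = -19.

-19


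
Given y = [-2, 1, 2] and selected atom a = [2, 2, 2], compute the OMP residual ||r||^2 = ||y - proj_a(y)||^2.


a^T a = 12.
a^T y = 2.
coeff = 2/12 = 1/6.
||r||^2 = 26/3.

26/3


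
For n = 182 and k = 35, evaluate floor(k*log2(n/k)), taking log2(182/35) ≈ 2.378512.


log2(n/k) = log2(182/35) ≈ 2.378512.
k*log2(n/k) ≈ 35*2.378512 = 83.24792.
floor(83.24792) = 83.

83


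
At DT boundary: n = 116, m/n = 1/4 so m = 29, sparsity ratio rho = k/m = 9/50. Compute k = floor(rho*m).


m = 1/4*116 = 29.
rho = 9/50.
rho*m = 9/50*29 = 5.22.
k = floor(5.22) = 5.

5


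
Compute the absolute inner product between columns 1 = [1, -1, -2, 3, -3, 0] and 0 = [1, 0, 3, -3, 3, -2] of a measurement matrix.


Inner product: 1*1 + -1*0 + -2*3 + 3*-3 + -3*3 + 0*-2
Products: [1, 0, -6, -9, -9, 0]
Sum = -23.
|dot| = 23.

23


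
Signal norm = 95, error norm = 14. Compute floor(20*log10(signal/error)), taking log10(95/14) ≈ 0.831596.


||x||/||e|| = 95/14.
log10(95/14) ≈ 0.831596.
20*log10(||x||/||e||) ≈ 20*0.831596 = 16.63192.
floor(16.63192) = 16.

16


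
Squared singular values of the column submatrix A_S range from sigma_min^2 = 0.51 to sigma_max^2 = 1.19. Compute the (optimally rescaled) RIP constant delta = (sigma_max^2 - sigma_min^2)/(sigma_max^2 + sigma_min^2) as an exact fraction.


lambda_max - lambda_min = 1.19 - 0.51 = 0.68.
lambda_max + lambda_min = 1.19 + 0.51 = 1.70.
delta = 0.68/1.70 = 68/170 = 2/5.

2/5


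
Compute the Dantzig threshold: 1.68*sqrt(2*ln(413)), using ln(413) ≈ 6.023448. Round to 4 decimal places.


ln(413) ≈ 6.023448.
2*ln(n) ≈ 12.046896.
sqrt(2*ln(n)) ≈ sqrt(12.046896) ≈ 3.470864.
threshold ≈ 1.68*3.470864 = 5.83105152 ≈ 5.8311.

5.8311


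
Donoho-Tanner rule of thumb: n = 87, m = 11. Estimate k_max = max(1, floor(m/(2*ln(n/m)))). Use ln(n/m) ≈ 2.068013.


n/m = 87/11.
ln(n/m) ≈ 2.068013.
2*ln(n/m) ≈ 4.136026.
m/(2*ln(n/m)) ≈ 11/4.136026 ≈ 2.6596.
floor = 2.
k_max = max(1, 2) = 2.

2


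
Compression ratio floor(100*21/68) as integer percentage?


100*m/n = 100*21/68 ≈ 30.8824.
floor = 30.

30


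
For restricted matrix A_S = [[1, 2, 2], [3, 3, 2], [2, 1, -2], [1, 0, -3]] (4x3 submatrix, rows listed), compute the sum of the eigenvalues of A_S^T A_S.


Sum of eigenvalues of A_S^T A_S = trace(A_S^T A_S) = sum of squared column norms of A_S.
A_S^T A_S diagonal: [15, 14, 21].
trace = 15 + 14 + 21 = 50.

50


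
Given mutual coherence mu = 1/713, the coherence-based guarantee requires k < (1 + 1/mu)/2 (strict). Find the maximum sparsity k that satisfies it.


1/mu = 713.
1 + 1/mu = 714.
(1 + 1/mu)/2 = 357 is an integer and the inequality is strict, so k_max = 357 - 1 = 356.

356


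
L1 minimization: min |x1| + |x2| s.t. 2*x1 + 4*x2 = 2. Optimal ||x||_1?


Axis intercepts:
  x1 = 1, x2 = 0: L1 = 1
  x1 = 0, x2 = 1/2: L1 = 1/2
x* = (0, 1/2)
||x*||_1 = 1/2.

1/2


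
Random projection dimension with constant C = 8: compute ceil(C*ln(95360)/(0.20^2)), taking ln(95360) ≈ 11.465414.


ln(95360) ≈ 11.465414.
eps^2 = 0.20^2 = 0.04.
C*ln(N)/eps^2 ≈ 8*11.465414/0.04 ≈ 2293.0828.
m = ceil(2293.0828) = 2294.

2294


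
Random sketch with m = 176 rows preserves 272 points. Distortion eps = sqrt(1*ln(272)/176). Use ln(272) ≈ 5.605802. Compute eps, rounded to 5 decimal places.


ln(272) ≈ 5.605802.
1*ln(N)/m ≈ 1*5.605802/176 ≈ 0.03185115.
eps = sqrt(0.03185115) ≈ 0.1784689 ≈ 0.17847.

0.17847


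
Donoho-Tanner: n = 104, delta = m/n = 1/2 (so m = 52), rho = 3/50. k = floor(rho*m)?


m = 1/2*104 = 52.
rho = 3/50.
rho*m = 3/50*52 = 3.12.
k = floor(3.12) = 3.

3


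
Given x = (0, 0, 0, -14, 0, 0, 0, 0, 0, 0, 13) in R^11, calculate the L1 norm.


Non-zero entries: [(3, -14), (10, 13)]
Absolute values: [14, 13]
||x||_1 = sum = 27.

27


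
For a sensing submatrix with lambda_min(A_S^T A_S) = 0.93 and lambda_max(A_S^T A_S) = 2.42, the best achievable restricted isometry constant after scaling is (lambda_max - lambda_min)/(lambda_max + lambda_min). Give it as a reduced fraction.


lambda_max - lambda_min = 2.42 - 0.93 = 1.49.
lambda_max + lambda_min = 2.42 + 0.93 = 3.35.
delta = 1.49/3.35 = 149/335.

149/335


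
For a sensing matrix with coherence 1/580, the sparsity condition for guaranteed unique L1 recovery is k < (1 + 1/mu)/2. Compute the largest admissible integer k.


1/mu = 580.
1 + 1/mu = 581.
(1 + 1/mu)/2 = 290.5 is not an integer, so k_max = floor(290.5) = 290.

290


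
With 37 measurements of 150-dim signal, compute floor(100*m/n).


100*m/n = 100*37/150 ≈ 24.6667.
floor = 24.

24


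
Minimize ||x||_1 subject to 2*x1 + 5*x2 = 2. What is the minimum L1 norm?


Axis intercepts:
  x1 = 1, x2 = 0: L1 = 1
  x1 = 0, x2 = 2/5: L1 = 2/5
x* = (0, 2/5)
||x*||_1 = 2/5.

2/5


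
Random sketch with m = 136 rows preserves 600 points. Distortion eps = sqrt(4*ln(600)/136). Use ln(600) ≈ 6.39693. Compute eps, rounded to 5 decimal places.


ln(600) ≈ 6.39693.
4*ln(N)/m ≈ 4*6.39693/136 ≈ 0.188145.
eps = sqrt(0.188145) ≈ 0.4337568 ≈ 0.43376.

0.43376


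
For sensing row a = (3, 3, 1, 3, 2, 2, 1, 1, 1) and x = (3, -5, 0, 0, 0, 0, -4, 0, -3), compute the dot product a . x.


Non-zero terms: ['3*3', '3*-5', '1*-4', '1*-3']
Products: [9, -15, -4, -3]
y = sum = -13.

-13


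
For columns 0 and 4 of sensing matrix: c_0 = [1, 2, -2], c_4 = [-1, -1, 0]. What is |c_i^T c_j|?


Inner product: 1*-1 + 2*-1 + -2*0
Products: [-1, -2, 0]
Sum = -3.
|dot| = 3.

3


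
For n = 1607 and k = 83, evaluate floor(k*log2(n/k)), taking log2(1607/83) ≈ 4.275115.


log2(n/k) = log2(1607/83) ≈ 4.275115.
k*log2(n/k) ≈ 83*4.275115 = 354.834545.
floor(354.834545) = 354.

354


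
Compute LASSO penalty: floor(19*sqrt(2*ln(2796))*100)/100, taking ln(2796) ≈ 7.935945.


ln(2796) ≈ 7.935945.
2*ln(n) ≈ 15.87189.
sqrt(2*ln(n)) ≈ sqrt(15.87189) ≈ 3.983954.
lambda ≈ 19*3.983954 = 75.695126.
floor(lambda*100)/100 = 75.69.

75.69


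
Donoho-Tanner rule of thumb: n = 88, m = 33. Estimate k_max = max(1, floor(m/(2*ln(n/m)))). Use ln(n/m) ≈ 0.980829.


n/m = 88/33 = 8/3.
ln(n/m) ≈ 0.980829.
2*ln(n/m) ≈ 1.961658.
m/(2*ln(n/m)) ≈ 33/1.961658 ≈ 16.8225.
floor = 16.
k_max = max(1, 16) = 16.

16


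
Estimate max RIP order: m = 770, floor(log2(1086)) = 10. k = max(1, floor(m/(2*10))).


floor(log2(1086)) = 10.
2*10 = 20.
m/(2*floor(log2(n))) = 770/20 ≈ 38.5.
floor = 38.
k = max(1, 38) = 38.

38


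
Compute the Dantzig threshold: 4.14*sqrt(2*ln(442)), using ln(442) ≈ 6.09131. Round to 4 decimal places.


ln(442) ≈ 6.09131.
2*ln(n) ≈ 12.18262.
sqrt(2*ln(n)) ≈ sqrt(12.18262) ≈ 3.490361.
threshold ≈ 4.14*3.490361 = 14.45009454 ≈ 14.4501.

14.4501


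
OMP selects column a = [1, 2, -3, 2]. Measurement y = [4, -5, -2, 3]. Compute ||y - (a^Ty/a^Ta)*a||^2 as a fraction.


a^T a = 18.
a^T y = 6.
coeff = 6/18 = 1/3.
||r||^2 = 52.

52


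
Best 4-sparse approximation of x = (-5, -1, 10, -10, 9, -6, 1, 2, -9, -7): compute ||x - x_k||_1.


Sorted |x_i| descending: [10, 10, 9, 9, 7, 6, 5, 2, 1, 1]
Keep top 4: [10, 10, 9, 9]
Tail entries: [7, 6, 5, 2, 1, 1]
L1 error = sum of tail = 22.

22


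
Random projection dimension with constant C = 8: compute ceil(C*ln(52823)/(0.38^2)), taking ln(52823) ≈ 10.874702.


ln(52823) ≈ 10.874702.
eps^2 = 0.38^2 = 0.1444.
C*ln(N)/eps^2 ≈ 8*10.874702/0.1444 ≈ 602.4766.
m = ceil(602.4766) = 603.

603


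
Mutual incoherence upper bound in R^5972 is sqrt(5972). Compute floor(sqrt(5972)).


77^2 = 5929 <= 5972 < 6084 = 78^2, so 77 <= sqrt(5972) < 78.
floor(sqrt(5972)) = 77.

77


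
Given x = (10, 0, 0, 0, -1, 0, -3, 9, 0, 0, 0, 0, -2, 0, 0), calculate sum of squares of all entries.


Non-zero entries: [(0, 10), (4, -1), (6, -3), (7, 9), (12, -2)]
Squares: [100, 1, 9, 81, 4]
||x||_2^2 = sum = 195.

195


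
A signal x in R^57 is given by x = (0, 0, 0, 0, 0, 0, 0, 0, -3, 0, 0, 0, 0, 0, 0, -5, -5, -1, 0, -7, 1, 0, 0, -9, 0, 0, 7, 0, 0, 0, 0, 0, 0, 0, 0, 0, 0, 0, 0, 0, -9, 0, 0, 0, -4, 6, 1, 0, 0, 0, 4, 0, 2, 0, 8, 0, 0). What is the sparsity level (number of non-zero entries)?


Non-zero positions: [8, 15, 16, 17, 19, 20, 23, 26, 40, 44, 45, 46, 50, 52, 54].
Sparsity = 15.

15


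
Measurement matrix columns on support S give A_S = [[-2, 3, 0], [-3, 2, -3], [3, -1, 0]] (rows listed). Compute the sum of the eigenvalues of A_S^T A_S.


Sum of eigenvalues of A_S^T A_S = trace(A_S^T A_S) = sum of squared column norms of A_S.
A_S^T A_S diagonal: [22, 14, 9].
trace = 22 + 14 + 9 = 45.

45


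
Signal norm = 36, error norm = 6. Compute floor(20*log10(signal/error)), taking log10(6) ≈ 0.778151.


||x||/||e|| = 36/6 = 6.
log10(6) ≈ 0.778151.
20*log10(||x||/||e||) ≈ 20*0.778151 = 15.56302.
floor(15.56302) = 15.

15


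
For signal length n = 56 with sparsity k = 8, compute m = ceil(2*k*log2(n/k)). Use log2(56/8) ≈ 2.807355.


log2(n/k) = log2(56/8) ≈ 2.807355.
2*k*log2(n/k) ≈ 2*8*2.807355 = 44.91768.
m = ceil(44.91768) = 45.

45


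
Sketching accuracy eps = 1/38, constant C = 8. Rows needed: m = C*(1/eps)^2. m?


1/eps = 38.
(1/eps)^2 = 1444.
m = 8*1444 = 11552.

11552


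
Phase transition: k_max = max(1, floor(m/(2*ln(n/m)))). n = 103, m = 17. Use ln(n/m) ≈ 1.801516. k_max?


n/m = 103/17.
ln(n/m) ≈ 1.801516.
2*ln(n/m) ≈ 3.603032.
m/(2*ln(n/m)) ≈ 17/3.603032 ≈ 4.7182.
floor = 4.
k_max = max(1, 4) = 4.

4


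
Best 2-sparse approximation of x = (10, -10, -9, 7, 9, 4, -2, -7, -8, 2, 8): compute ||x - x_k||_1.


Sorted |x_i| descending: [10, 10, 9, 9, 8, 8, 7, 7, 4, 2, 2]
Keep top 2: [10, 10]
Tail entries: [9, 9, 8, 8, 7, 7, 4, 2, 2]
L1 error = sum of tail = 56.

56


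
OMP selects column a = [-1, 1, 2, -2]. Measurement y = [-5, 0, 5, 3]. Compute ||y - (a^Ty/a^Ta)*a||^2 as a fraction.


a^T a = 10.
a^T y = 9.
coeff = 9/10 = 9/10.
||r||^2 = 509/10.

509/10


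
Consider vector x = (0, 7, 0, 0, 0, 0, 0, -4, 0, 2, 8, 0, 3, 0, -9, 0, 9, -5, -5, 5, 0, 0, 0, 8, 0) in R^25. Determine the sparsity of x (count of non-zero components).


Non-zero positions: [1, 7, 9, 10, 12, 14, 16, 17, 18, 19, 23].
Sparsity = 11.

11


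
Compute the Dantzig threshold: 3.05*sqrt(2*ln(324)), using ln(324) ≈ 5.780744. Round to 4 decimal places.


ln(324) ≈ 5.780744.
2*ln(n) ≈ 11.561488.
sqrt(2*ln(n)) ≈ sqrt(11.561488) ≈ 3.400219.
threshold ≈ 3.05*3.400219 = 10.37066795 ≈ 10.3707.

10.3707


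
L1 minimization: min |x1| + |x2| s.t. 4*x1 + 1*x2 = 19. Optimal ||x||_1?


Axis intercepts:
  x1 = 19/4, x2 = 0: L1 = 19/4
  x1 = 0, x2 = 19: L1 = 19
x* = (19/4, 0)
||x*||_1 = 19/4.

19/4


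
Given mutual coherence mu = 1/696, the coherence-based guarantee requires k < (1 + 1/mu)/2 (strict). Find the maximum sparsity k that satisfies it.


1/mu = 696.
1 + 1/mu = 697.
(1 + 1/mu)/2 = 348.5 is not an integer, so k_max = floor(348.5) = 348.

348


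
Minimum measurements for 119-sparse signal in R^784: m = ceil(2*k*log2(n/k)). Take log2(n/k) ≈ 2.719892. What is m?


log2(n/k) = log2(784/119) ≈ 2.719892.
2*k*log2(n/k) ≈ 2*119*2.719892 = 647.334296.
m = ceil(647.334296) = 648.

648


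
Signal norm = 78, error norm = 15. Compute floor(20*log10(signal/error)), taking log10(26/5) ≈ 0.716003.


||x||/||e|| = 78/15 = 26/5.
log10(26/5) ≈ 0.716003.
20*log10(||x||/||e||) ≈ 20*0.716003 = 14.32006.
floor(14.32006) = 14.

14


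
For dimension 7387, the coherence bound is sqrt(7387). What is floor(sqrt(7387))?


85^2 = 7225 <= 7387 < 7396 = 86^2, so 85 <= sqrt(7387) < 86.
floor(sqrt(7387)) = 85.

85


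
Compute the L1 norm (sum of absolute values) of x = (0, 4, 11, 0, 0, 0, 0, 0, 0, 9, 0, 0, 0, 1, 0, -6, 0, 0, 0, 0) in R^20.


Non-zero entries: [(1, 4), (2, 11), (9, 9), (13, 1), (15, -6)]
Absolute values: [4, 11, 9, 1, 6]
||x||_1 = sum = 31.

31


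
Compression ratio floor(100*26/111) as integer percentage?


100*m/n = 100*26/111 ≈ 23.4234.
floor = 23.

23


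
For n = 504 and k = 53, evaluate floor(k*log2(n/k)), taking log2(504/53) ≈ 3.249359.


log2(n/k) = log2(504/53) ≈ 3.249359.
k*log2(n/k) ≈ 53*3.249359 = 172.216027.
floor(172.216027) = 172.

172


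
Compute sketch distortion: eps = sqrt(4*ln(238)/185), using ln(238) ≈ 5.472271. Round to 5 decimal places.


ln(238) ≈ 5.472271.
4*ln(N)/m ≈ 4*5.472271/185 ≈ 0.11831937.
eps = sqrt(0.11831937) ≈ 0.3439758 ≈ 0.34398.

0.34398


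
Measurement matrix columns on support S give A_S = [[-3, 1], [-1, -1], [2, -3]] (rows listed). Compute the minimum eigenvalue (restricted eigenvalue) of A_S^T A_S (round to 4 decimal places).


A_S^T A_S = [[14, -8], [-8, 11]].
trace = 25.
det = 90.
disc = trace^2 - 4*det = 625 - 4*90 = 265.
sqrt(265) ≈ 16.278821.
lam_min = (25 - sqrt(265))/2 ≈ (25 - 16.278821)/2 = 4.3605895 ≈ 4.3606.

4.3606


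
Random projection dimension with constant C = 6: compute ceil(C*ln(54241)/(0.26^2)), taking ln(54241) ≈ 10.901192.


ln(54241) ≈ 10.901192.
eps^2 = 0.26^2 = 0.0676.
C*ln(N)/eps^2 ≈ 6*10.901192/0.0676 ≈ 967.5614.
m = ceil(967.5614) = 968.

968


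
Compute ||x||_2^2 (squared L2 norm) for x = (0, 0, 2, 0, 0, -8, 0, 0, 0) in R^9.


Non-zero entries: [(2, 2), (5, -8)]
Squares: [4, 64]
||x||_2^2 = sum = 68.

68


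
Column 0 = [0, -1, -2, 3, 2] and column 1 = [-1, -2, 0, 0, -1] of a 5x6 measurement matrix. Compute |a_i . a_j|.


Inner product: 0*-1 + -1*-2 + -2*0 + 3*0 + 2*-1
Products: [0, 2, 0, 0, -2]
Sum = 0.
|dot| = 0.

0


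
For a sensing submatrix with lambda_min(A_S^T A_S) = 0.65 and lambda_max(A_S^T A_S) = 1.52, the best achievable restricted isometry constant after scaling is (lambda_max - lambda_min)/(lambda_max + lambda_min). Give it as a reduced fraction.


lambda_max - lambda_min = 1.52 - 0.65 = 0.87.
lambda_max + lambda_min = 1.52 + 0.65 = 2.17.
delta = 0.87/2.17 = 87/217.

87/217


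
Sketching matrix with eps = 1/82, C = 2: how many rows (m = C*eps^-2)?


1/eps = 82.
(1/eps)^2 = 6724.
m = 2*6724 = 13448.

13448


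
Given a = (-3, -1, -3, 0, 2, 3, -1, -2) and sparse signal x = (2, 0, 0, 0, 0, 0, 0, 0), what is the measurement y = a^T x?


Non-zero terms: ['-3*2']
Products: [-6]
y = sum = -6.

-6


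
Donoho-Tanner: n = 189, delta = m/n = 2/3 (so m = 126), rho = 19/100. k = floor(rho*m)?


m = 2/3*189 = 126.
rho = 19/100.
rho*m = 19/100*126 = 23.94.
k = floor(23.94) = 23.

23


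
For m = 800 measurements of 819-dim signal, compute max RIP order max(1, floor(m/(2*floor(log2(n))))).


floor(log2(819)) = 9.
2*9 = 18.
m/(2*floor(log2(n))) = 800/18 ≈ 44.4444.
floor = 44.
k = max(1, 44) = 44.

44


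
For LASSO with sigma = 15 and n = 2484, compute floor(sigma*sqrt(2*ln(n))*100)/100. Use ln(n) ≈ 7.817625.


ln(2484) ≈ 7.817625.
2*ln(n) ≈ 15.63525.
sqrt(2*ln(n)) ≈ sqrt(15.63525) ≈ 3.954143.
lambda ≈ 15*3.954143 = 59.312145.
floor(lambda*100)/100 = 59.31.

59.31


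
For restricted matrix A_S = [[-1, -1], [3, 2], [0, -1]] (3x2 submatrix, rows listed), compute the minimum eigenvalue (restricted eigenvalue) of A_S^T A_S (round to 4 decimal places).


A_S^T A_S = [[10, 7], [7, 6]].
trace = 16.
det = 11.
disc = trace^2 - 4*det = 256 - 4*11 = 212.
sqrt(212) ≈ 14.560220.
lam_min = (16 - sqrt(212))/2 ≈ (16 - 14.560220)/2 = 0.71989 ≈ 0.7199.

0.7199


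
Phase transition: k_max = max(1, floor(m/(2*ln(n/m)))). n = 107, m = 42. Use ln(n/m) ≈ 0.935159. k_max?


n/m = 107/42.
ln(n/m) ≈ 0.935159.
2*ln(n/m) ≈ 1.870318.
m/(2*ln(n/m)) ≈ 42/1.870318 ≈ 22.4561.
floor = 22.
k_max = max(1, 22) = 22.

22


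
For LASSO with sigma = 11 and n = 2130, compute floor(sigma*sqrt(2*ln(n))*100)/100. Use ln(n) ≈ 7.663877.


ln(2130) ≈ 7.663877.
2*ln(n) ≈ 15.327754.
sqrt(2*ln(n)) ≈ sqrt(15.327754) ≈ 3.915068.
lambda ≈ 11*3.915068 = 43.065748.
floor(lambda*100)/100 = 43.06.

43.06


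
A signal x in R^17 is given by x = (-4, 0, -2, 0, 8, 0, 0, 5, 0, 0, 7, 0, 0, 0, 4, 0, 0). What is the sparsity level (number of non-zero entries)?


Non-zero positions: [0, 2, 4, 7, 10, 14].
Sparsity = 6.

6


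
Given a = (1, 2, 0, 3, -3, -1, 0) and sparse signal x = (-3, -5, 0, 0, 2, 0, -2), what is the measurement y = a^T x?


Non-zero terms: ['1*-3', '2*-5', '-3*2', '0*-2']
Products: [-3, -10, -6, 0]
y = sum = -19.

-19


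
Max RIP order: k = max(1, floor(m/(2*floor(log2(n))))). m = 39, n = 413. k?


floor(log2(413)) = 8.
2*8 = 16.
m/(2*floor(log2(n))) = 39/16 ≈ 2.4375.
floor = 2.
k = max(1, 2) = 2.

2


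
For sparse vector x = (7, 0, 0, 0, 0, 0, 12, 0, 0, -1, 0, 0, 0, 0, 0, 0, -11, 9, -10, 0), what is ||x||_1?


Non-zero entries: [(0, 7), (6, 12), (9, -1), (16, -11), (17, 9), (18, -10)]
Absolute values: [7, 12, 1, 11, 9, 10]
||x||_1 = sum = 50.

50


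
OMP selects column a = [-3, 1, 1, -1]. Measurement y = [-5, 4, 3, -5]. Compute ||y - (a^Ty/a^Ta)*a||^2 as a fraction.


a^T a = 12.
a^T y = 27.
coeff = 27/12 = 9/4.
||r||^2 = 57/4.

57/4


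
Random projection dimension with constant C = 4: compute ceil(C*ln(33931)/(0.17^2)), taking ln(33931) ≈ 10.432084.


ln(33931) ≈ 10.432084.
eps^2 = 0.17^2 = 0.0289.
C*ln(N)/eps^2 ≈ 4*10.432084/0.0289 ≈ 1443.8871.
m = ceil(1443.8871) = 1444.

1444


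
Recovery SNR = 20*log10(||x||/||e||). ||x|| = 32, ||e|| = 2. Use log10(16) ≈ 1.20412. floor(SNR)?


||x||/||e|| = 32/2 = 16.
log10(16) ≈ 1.20412.
20*log10(||x||/||e||) ≈ 20*1.20412 = 24.0824.
floor(24.0824) = 24.

24


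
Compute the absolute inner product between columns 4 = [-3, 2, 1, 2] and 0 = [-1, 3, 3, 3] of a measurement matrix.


Inner product: -3*-1 + 2*3 + 1*3 + 2*3
Products: [3, 6, 3, 6]
Sum = 18.
|dot| = 18.

18


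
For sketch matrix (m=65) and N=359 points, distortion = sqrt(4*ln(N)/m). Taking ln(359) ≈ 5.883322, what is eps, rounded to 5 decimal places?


ln(359) ≈ 5.883322.
4*ln(N)/m ≈ 4*5.883322/65 ≈ 0.36205058.
eps = sqrt(0.36205058) ≈ 0.6017064 ≈ 0.60171.

0.60171


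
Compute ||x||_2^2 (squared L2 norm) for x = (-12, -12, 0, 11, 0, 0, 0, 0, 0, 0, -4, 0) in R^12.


Non-zero entries: [(0, -12), (1, -12), (3, 11), (10, -4)]
Squares: [144, 144, 121, 16]
||x||_2^2 = sum = 425.

425


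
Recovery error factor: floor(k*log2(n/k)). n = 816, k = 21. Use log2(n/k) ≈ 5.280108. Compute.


log2(n/k) = log2(816/21) ≈ 5.280108.
k*log2(n/k) ≈ 21*5.280108 = 110.882268.
floor(110.882268) = 110.

110


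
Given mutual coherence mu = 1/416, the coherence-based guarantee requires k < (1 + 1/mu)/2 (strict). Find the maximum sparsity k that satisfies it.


1/mu = 416.
1 + 1/mu = 417.
(1 + 1/mu)/2 = 208.5 is not an integer, so k_max = floor(208.5) = 208.

208


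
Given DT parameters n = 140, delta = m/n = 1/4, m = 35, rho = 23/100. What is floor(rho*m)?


m = 1/4*140 = 35.
rho = 23/100.
rho*m = 23/100*35 = 8.05.
k = floor(8.05) = 8.

8


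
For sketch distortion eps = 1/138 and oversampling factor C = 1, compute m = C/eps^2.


1/eps = 138.
(1/eps)^2 = 19044.
m = 1*19044 = 19044.

19044


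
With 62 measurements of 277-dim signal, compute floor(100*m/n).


100*m/n = 100*62/277 ≈ 22.3827.
floor = 22.

22


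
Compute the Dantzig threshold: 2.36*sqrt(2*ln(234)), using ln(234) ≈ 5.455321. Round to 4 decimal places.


ln(234) ≈ 5.455321.
2*ln(n) ≈ 10.910642.
sqrt(2*ln(n)) ≈ sqrt(10.910642) ≈ 3.303126.
threshold ≈ 2.36*3.303126 = 7.79537736 ≈ 7.7954.

7.7954


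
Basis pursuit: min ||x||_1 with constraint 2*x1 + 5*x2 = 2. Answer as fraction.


Axis intercepts:
  x1 = 1, x2 = 0: L1 = 1
  x1 = 0, x2 = 2/5: L1 = 2/5
x* = (0, 2/5)
||x*||_1 = 2/5.

2/5


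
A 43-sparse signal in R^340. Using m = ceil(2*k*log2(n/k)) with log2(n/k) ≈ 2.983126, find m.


log2(n/k) = log2(340/43) ≈ 2.983126.
2*k*log2(n/k) ≈ 2*43*2.983126 = 256.548836.
m = ceil(256.548836) = 257.

257


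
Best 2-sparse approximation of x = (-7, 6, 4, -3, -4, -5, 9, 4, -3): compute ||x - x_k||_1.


Sorted |x_i| descending: [9, 7, 6, 5, 4, 4, 4, 3, 3]
Keep top 2: [9, 7]
Tail entries: [6, 5, 4, 4, 4, 3, 3]
L1 error = sum of tail = 29.

29


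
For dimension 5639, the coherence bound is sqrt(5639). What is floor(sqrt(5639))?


75^2 = 5625 <= 5639 < 5776 = 76^2, so 75 <= sqrt(5639) < 76.
floor(sqrt(5639)) = 75.

75


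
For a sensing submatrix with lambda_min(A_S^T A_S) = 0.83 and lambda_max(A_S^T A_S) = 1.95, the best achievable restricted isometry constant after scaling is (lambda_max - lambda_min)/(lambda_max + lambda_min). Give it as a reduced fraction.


lambda_max - lambda_min = 1.95 - 0.83 = 1.12.
lambda_max + lambda_min = 1.95 + 0.83 = 2.78.
delta = 1.12/2.78 = 112/278 = 56/139.

56/139


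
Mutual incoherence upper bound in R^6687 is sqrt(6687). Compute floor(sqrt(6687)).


81^2 = 6561 <= 6687 < 6724 = 82^2, so 81 <= sqrt(6687) < 82.
floor(sqrt(6687)) = 81.

81


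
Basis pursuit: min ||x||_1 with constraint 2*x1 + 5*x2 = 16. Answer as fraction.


Axis intercepts:
  x1 = 8, x2 = 0: L1 = 8
  x1 = 0, x2 = 16/5: L1 = 16/5
x* = (0, 16/5)
||x*||_1 = 16/5.

16/5


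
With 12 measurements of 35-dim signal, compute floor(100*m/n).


100*m/n = 100*12/35 ≈ 34.2857.
floor = 34.

34


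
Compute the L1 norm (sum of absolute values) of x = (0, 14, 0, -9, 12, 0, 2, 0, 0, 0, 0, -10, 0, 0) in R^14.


Non-zero entries: [(1, 14), (3, -9), (4, 12), (6, 2), (11, -10)]
Absolute values: [14, 9, 12, 2, 10]
||x||_1 = sum = 47.

47


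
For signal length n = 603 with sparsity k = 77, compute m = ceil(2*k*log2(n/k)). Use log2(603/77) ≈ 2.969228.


log2(n/k) = log2(603/77) ≈ 2.969228.
2*k*log2(n/k) ≈ 2*77*2.969228 = 457.261112.
m = ceil(457.261112) = 458.

458


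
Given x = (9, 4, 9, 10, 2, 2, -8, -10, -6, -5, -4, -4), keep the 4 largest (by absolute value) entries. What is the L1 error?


Sorted |x_i| descending: [10, 10, 9, 9, 8, 6, 5, 4, 4, 4, 2, 2]
Keep top 4: [10, 10, 9, 9]
Tail entries: [8, 6, 5, 4, 4, 4, 2, 2]
L1 error = sum of tail = 35.

35


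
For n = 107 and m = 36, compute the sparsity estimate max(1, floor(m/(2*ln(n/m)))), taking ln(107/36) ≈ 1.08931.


n/m = 107/36.
ln(n/m) ≈ 1.08931.
2*ln(n/m) ≈ 2.17862.
m/(2*ln(n/m)) ≈ 36/2.17862 ≈ 16.5242.
floor = 16.
k_max = max(1, 16) = 16.

16


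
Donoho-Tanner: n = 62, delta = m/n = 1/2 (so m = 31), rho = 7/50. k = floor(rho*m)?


m = 1/2*62 = 31.
rho = 7/50.
rho*m = 7/50*31 = 4.34.
k = floor(4.34) = 4.

4
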